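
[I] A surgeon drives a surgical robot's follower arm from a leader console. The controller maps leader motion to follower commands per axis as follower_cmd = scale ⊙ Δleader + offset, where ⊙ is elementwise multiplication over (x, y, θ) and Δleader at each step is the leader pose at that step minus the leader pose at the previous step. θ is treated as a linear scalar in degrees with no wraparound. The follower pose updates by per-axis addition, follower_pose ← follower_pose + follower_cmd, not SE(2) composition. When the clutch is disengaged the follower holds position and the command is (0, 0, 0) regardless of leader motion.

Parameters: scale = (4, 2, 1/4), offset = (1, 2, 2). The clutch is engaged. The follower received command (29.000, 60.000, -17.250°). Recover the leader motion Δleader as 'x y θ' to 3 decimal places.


7.000 29.000 -77.000

axis x: (29.000 − 1) / (4) = 7.000
axis y: (60.000 − 2) / (2) = 29.000
axis θ: (-17.250 − 2) / (1/4) = -77.000


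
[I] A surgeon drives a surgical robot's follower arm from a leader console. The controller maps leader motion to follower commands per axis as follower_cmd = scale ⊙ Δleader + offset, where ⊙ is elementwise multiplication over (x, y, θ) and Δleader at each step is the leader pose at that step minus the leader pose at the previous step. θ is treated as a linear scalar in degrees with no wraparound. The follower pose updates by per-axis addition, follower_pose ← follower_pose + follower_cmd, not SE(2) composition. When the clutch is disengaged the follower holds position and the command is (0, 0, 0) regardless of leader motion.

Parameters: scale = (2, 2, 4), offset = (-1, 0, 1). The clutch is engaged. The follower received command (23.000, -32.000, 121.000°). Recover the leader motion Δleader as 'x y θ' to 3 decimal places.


12.000 -16.000 30.000

axis x: (23.000 − -1) / (2) = 12.000
axis y: (-32.000 − 0) / (2) = -16.000
axis θ: (121.000 − 1) / (4) = 30.000


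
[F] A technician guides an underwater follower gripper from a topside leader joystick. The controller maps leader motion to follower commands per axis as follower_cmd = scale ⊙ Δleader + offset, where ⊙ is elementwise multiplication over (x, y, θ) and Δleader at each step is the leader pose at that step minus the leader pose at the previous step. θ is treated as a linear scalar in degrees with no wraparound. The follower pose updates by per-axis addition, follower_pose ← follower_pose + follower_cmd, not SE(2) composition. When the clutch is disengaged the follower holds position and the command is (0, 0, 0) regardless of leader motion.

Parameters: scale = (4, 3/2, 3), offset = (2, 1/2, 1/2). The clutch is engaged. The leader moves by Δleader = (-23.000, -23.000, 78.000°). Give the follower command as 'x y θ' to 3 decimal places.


axis x: 4·-23.000 + 2 = -90.000
axis y: 3/2·-23.000 + 1/2 = -34.000
axis θ: 3·78.000 + 1/2 = 234.500

-90.000 -34.000 234.500


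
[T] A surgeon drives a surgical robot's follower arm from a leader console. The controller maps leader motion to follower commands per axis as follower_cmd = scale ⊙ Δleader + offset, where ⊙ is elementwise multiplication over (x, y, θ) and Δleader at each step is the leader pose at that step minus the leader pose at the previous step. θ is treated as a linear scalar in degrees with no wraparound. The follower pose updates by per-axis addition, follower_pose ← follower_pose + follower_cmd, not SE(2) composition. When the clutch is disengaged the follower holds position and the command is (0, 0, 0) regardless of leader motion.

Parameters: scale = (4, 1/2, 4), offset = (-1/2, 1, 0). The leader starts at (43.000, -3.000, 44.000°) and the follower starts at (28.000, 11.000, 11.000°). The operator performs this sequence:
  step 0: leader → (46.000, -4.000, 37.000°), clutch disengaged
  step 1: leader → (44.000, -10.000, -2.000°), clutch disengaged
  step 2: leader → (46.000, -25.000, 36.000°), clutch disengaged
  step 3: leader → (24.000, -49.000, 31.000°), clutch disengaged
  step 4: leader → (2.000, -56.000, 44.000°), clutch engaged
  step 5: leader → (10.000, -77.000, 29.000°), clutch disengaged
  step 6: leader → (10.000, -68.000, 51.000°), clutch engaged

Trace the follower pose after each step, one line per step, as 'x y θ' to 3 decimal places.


step 0: Δleader=(3.000, -1.000, -7.000°), disengaged; cmd=(0,0,0) → follower holds at (28.000, 11.000, 11.000°)
step 1: Δleader=(-2.000, -6.000, -39.000°), disengaged; cmd=(0,0,0) → follower holds at (28.000, 11.000, 11.000°)
step 2: Δleader=(2.000, -15.000, 38.000°), disengaged; cmd=(0,0,0) → follower holds at (28.000, 11.000, 11.000°)
step 3: Δleader=(-22.000, -24.000, -5.000°), disengaged; cmd=(0,0,0) → follower holds at (28.000, 11.000, 11.000°)
step 4: Δleader=(-22.000, -7.000, 13.000°), engaged; cmd=(-88.500, -2.500, 52.000°) → follower=(-60.500, 8.500, 63.000°)
step 5: Δleader=(8.000, -21.000, -15.000°), disengaged; cmd=(0,0,0) → follower holds at (-60.500, 8.500, 63.000°)
step 6: Δleader=(0.000, 9.000, 22.000°), engaged; cmd=(-0.500, 5.500, 88.000°) → follower=(-61.000, 14.000, 151.000°)

28.000 11.000 11.000
28.000 11.000 11.000
28.000 11.000 11.000
28.000 11.000 11.000
-60.500 8.500 63.000
-60.500 8.500 63.000
-61.000 14.000 151.000


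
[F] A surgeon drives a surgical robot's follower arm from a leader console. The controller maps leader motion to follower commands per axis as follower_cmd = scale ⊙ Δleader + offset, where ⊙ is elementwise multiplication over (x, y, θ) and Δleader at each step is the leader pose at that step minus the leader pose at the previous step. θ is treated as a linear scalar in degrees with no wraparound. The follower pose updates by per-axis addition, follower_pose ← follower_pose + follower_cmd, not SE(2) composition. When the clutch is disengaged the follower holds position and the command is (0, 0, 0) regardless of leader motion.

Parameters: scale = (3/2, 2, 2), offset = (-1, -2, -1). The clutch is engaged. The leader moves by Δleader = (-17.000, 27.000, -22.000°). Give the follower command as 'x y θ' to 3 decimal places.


axis x: 3/2·-17.000 + -1 = -26.500
axis y: 2·27.000 + -2 = 52.000
axis θ: 2·-22.000 + -1 = -45.000

-26.500 52.000 -45.000


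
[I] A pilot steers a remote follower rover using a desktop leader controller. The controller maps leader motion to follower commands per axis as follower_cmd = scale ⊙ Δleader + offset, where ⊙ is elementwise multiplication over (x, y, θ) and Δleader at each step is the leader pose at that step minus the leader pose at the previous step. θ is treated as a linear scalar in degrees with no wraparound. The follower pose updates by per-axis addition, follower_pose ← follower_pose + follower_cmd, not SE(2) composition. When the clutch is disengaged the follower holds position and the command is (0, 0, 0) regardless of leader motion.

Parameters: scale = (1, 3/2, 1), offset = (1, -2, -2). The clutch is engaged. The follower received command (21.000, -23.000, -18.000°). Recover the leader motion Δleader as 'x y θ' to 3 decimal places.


20.000 -14.000 -16.000

axis x: (21.000 − 1) / (1) = 20.000
axis y: (-23.000 − -2) / (3/2) = -14.000
axis θ: (-18.000 − -2) / (1) = -16.000


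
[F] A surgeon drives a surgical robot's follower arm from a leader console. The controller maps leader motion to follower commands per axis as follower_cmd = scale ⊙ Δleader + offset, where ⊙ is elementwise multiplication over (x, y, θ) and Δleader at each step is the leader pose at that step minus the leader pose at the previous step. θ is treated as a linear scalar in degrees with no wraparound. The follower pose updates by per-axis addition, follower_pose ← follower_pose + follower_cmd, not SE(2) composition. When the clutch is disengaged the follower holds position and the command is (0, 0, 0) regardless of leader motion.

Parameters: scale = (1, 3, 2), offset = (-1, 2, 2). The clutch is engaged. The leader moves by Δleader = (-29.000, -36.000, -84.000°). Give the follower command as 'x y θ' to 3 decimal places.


axis x: 1·-29.000 + -1 = -30.000
axis y: 3·-36.000 + 2 = -106.000
axis θ: 2·-84.000 + 2 = -166.000

-30.000 -106.000 -166.000


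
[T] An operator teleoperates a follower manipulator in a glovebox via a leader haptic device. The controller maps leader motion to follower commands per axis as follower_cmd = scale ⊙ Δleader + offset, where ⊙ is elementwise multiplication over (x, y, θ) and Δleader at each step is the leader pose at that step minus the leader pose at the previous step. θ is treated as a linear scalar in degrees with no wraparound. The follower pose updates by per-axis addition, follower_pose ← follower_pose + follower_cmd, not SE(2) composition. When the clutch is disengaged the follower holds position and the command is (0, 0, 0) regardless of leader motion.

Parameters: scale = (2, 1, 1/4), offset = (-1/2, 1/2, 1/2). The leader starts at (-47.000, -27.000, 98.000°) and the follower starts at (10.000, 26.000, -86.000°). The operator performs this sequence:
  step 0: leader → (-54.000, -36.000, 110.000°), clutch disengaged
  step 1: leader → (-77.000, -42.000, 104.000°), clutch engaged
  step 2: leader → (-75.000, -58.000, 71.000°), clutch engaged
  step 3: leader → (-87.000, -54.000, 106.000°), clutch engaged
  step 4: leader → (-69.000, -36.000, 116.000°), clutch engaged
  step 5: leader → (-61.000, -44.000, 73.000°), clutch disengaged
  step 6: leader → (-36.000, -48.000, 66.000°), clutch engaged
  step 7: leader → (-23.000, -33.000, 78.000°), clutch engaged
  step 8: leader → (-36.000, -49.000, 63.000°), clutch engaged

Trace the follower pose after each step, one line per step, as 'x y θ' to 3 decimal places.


10.000 26.000 -86.000
-36.500 20.500 -87.000
-33.000 5.000 -94.750
-57.500 9.500 -85.500
-22.000 28.000 -82.500
-22.000 28.000 -82.500
27.500 24.500 -83.750
53.000 40.000 -80.250
26.500 24.500 -83.500

step 0: Δleader=(-7.000, -9.000, 12.000°), disengaged; cmd=(0,0,0) → follower holds at (10.000, 26.000, -86.000°)
step 1: Δleader=(-23.000, -6.000, -6.000°), engaged; cmd=(-46.500, -5.500, -1.000°) → follower=(-36.500, 20.500, -87.000°)
step 2: Δleader=(2.000, -16.000, -33.000°), engaged; cmd=(3.500, -15.500, -7.750°) → follower=(-33.000, 5.000, -94.750°)
step 3: Δleader=(-12.000, 4.000, 35.000°), engaged; cmd=(-24.500, 4.500, 9.250°) → follower=(-57.500, 9.500, -85.500°)
step 4: Δleader=(18.000, 18.000, 10.000°), engaged; cmd=(35.500, 18.500, 3.000°) → follower=(-22.000, 28.000, -82.500°)
step 5: Δleader=(8.000, -8.000, -43.000°), disengaged; cmd=(0,0,0) → follower holds at (-22.000, 28.000, -82.500°)
step 6: Δleader=(25.000, -4.000, -7.000°), engaged; cmd=(49.500, -3.500, -1.250°) → follower=(27.500, 24.500, -83.750°)
step 7: Δleader=(13.000, 15.000, 12.000°), engaged; cmd=(25.500, 15.500, 3.500°) → follower=(53.000, 40.000, -80.250°)
step 8: Δleader=(-13.000, -16.000, -15.000°), engaged; cmd=(-26.500, -15.500, -3.250°) → follower=(26.500, 24.500, -83.500°)


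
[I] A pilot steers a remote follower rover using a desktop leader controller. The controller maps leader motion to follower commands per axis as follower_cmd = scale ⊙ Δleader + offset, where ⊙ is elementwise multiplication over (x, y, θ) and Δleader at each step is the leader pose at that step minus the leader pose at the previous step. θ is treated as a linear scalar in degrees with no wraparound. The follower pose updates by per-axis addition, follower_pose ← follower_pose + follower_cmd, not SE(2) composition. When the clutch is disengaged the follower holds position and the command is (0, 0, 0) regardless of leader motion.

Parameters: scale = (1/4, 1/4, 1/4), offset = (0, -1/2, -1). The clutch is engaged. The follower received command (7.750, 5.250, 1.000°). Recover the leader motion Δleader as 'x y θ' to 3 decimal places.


31.000 23.000 8.000

axis x: (7.750 − 0) / (1/4) = 31.000
axis y: (5.250 − -1/2) / (1/4) = 23.000
axis θ: (1.000 − -1) / (1/4) = 8.000


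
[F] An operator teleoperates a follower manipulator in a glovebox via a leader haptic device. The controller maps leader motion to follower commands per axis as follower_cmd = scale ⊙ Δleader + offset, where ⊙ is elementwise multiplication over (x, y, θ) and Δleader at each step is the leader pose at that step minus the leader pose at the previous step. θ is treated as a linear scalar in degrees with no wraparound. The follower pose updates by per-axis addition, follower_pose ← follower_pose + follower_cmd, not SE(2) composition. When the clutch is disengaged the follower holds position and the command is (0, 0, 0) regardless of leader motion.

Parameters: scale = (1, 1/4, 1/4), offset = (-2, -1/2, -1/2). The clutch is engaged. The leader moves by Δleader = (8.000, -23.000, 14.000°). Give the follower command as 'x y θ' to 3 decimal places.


axis x: 1·8.000 + -2 = 6.000
axis y: 1/4·-23.000 + -1/2 = -6.250
axis θ: 1/4·14.000 + -1/2 = 3.000

6.000 -6.250 3.000


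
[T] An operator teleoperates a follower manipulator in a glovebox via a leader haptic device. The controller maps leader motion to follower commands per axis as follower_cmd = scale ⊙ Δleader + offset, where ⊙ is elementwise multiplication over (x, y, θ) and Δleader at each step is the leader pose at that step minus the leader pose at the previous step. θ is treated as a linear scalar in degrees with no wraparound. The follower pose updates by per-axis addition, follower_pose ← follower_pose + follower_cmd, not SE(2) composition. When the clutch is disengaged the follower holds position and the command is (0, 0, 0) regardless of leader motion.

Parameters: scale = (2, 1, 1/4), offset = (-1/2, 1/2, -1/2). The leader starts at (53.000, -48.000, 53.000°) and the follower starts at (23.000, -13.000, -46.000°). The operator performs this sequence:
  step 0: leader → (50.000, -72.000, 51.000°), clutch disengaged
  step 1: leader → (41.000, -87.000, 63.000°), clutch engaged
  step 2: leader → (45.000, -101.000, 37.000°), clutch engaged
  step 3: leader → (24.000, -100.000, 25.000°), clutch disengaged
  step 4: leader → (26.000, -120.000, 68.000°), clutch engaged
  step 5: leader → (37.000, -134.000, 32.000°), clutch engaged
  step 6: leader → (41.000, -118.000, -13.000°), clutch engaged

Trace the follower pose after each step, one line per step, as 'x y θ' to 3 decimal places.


step 0: Δleader=(-3.000, -24.000, -2.000°), disengaged; cmd=(0,0,0) → follower holds at (23.000, -13.000, -46.000°)
step 1: Δleader=(-9.000, -15.000, 12.000°), engaged; cmd=(-18.500, -14.500, 2.500°) → follower=(4.500, -27.500, -43.500°)
step 2: Δleader=(4.000, -14.000, -26.000°), engaged; cmd=(7.500, -13.500, -7.000°) → follower=(12.000, -41.000, -50.500°)
step 3: Δleader=(-21.000, 1.000, -12.000°), disengaged; cmd=(0,0,0) → follower holds at (12.000, -41.000, -50.500°)
step 4: Δleader=(2.000, -20.000, 43.000°), engaged; cmd=(3.500, -19.500, 10.250°) → follower=(15.500, -60.500, -40.250°)
step 5: Δleader=(11.000, -14.000, -36.000°), engaged; cmd=(21.500, -13.500, -9.500°) → follower=(37.000, -74.000, -49.750°)
step 6: Δleader=(4.000, 16.000, -45.000°), engaged; cmd=(7.500, 16.500, -11.750°) → follower=(44.500, -57.500, -61.500°)

23.000 -13.000 -46.000
4.500 -27.500 -43.500
12.000 -41.000 -50.500
12.000 -41.000 -50.500
15.500 -60.500 -40.250
37.000 -74.000 -49.750
44.500 -57.500 -61.500


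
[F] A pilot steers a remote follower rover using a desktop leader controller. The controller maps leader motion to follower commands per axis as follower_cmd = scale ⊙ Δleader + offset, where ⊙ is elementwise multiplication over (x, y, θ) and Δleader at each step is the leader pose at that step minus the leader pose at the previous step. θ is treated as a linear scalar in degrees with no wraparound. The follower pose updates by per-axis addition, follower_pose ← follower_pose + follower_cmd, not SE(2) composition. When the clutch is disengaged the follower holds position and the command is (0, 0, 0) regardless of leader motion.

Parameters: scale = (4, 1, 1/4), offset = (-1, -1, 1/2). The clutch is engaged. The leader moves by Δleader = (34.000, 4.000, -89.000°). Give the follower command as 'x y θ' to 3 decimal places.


135.000 3.000 -21.750

axis x: 4·34.000 + -1 = 135.000
axis y: 1·4.000 + -1 = 3.000
axis θ: 1/4·-89.000 + 1/2 = -21.750


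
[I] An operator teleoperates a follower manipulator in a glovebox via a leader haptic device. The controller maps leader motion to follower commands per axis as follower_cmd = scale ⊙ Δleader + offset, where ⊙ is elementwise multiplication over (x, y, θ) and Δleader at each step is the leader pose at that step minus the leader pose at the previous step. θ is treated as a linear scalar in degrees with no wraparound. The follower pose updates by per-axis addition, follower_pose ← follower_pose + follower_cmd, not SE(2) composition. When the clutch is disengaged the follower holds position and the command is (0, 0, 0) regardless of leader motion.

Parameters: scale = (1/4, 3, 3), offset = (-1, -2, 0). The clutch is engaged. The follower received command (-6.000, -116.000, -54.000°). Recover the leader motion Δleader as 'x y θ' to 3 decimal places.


-20.000 -38.000 -18.000

axis x: (-6.000 − -1) / (1/4) = -20.000
axis y: (-116.000 − -2) / (3) = -38.000
axis θ: (-54.000 − 0) / (3) = -18.000


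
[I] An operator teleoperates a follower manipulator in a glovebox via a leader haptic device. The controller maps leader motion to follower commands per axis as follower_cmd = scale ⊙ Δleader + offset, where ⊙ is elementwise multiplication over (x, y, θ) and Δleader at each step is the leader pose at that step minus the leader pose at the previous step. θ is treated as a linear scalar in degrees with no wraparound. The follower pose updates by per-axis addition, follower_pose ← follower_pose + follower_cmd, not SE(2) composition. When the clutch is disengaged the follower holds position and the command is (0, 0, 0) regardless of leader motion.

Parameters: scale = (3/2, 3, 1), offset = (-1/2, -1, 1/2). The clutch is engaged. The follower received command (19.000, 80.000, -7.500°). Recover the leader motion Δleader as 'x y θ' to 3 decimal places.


13.000 27.000 -8.000

axis x: (19.000 − -1/2) / (3/2) = 13.000
axis y: (80.000 − -1) / (3) = 27.000
axis θ: (-7.500 − 1/2) / (1) = -8.000


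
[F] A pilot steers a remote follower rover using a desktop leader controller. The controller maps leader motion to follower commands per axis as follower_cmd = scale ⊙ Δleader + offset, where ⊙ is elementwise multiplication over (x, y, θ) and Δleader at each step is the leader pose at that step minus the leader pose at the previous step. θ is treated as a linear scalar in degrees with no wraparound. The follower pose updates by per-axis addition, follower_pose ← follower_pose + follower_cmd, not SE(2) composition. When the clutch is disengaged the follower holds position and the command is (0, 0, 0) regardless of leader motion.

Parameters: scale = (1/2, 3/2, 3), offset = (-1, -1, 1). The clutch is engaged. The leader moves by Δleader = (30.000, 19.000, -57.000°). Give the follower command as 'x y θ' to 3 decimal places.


14.000 27.500 -170.000

axis x: 1/2·30.000 + -1 = 14.000
axis y: 3/2·19.000 + -1 = 27.500
axis θ: 3·-57.000 + 1 = -170.000


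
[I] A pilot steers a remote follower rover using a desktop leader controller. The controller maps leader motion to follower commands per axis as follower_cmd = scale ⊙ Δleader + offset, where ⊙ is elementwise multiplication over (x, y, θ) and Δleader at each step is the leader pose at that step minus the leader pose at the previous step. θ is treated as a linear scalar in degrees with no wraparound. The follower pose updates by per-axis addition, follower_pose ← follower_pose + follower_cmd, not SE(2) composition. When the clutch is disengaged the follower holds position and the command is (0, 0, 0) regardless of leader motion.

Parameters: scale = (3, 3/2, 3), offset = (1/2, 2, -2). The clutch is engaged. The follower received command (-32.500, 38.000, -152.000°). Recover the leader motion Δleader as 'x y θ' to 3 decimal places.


axis x: (-32.500 − 1/2) / (3) = -11.000
axis y: (38.000 − 2) / (3/2) = 24.000
axis θ: (-152.000 − -2) / (3) = -50.000

-11.000 24.000 -50.000


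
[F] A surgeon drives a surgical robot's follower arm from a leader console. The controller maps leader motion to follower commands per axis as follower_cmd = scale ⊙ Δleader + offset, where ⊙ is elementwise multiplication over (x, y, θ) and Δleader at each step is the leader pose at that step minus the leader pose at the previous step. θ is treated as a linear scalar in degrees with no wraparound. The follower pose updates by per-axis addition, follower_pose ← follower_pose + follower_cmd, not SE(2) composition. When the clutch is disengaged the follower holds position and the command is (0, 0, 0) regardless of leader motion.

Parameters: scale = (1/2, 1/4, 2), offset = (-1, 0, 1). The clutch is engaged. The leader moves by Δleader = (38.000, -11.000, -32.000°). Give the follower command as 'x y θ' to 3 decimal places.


18.000 -2.750 -63.000

axis x: 1/2·38.000 + -1 = 18.000
axis y: 1/4·-11.000 + 0 = -2.750
axis θ: 2·-32.000 + 1 = -63.000


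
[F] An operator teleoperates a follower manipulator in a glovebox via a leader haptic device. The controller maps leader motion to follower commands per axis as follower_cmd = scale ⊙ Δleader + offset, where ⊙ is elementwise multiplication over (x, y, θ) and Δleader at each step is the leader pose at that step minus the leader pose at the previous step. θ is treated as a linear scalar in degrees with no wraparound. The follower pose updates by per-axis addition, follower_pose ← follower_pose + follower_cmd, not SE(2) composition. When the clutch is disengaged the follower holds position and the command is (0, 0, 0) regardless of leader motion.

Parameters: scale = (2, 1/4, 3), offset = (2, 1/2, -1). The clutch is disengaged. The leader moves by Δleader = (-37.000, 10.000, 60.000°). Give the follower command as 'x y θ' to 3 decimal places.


0.000 0.000 0.000

clutch disengaged → follower holds; cmd = (0, 0, 0)


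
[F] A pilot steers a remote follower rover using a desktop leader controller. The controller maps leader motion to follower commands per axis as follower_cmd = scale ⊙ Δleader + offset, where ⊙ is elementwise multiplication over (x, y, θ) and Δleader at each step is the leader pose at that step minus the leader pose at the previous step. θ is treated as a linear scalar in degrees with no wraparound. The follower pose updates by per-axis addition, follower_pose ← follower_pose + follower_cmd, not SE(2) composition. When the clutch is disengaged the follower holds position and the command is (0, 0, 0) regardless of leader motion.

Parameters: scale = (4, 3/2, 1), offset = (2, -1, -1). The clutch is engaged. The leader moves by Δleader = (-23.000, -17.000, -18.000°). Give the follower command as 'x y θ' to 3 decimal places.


axis x: 4·-23.000 + 2 = -90.000
axis y: 3/2·-17.000 + -1 = -26.500
axis θ: 1·-18.000 + -1 = -19.000

-90.000 -26.500 -19.000


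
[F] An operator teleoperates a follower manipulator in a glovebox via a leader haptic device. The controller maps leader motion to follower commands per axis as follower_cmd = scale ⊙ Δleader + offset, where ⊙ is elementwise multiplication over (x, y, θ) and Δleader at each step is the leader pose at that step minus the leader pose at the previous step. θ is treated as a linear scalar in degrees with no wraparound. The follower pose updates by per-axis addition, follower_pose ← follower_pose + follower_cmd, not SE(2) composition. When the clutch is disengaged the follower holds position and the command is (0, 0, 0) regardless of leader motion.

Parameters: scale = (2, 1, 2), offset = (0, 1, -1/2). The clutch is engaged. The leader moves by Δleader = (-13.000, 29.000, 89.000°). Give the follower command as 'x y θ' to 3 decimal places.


axis x: 2·-13.000 + 0 = -26.000
axis y: 1·29.000 + 1 = 30.000
axis θ: 2·89.000 + -1/2 = 177.500

-26.000 30.000 177.500


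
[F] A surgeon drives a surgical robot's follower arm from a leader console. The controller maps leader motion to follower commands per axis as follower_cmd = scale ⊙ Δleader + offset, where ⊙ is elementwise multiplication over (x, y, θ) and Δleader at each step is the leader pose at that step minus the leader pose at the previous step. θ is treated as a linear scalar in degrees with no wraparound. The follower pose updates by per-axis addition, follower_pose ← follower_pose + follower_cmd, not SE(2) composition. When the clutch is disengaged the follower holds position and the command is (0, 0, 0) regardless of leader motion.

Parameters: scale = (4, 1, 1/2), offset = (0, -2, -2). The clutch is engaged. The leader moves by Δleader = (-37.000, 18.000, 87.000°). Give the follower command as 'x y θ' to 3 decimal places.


axis x: 4·-37.000 + 0 = -148.000
axis y: 1·18.000 + -2 = 16.000
axis θ: 1/2·87.000 + -2 = 41.500

-148.000 16.000 41.500


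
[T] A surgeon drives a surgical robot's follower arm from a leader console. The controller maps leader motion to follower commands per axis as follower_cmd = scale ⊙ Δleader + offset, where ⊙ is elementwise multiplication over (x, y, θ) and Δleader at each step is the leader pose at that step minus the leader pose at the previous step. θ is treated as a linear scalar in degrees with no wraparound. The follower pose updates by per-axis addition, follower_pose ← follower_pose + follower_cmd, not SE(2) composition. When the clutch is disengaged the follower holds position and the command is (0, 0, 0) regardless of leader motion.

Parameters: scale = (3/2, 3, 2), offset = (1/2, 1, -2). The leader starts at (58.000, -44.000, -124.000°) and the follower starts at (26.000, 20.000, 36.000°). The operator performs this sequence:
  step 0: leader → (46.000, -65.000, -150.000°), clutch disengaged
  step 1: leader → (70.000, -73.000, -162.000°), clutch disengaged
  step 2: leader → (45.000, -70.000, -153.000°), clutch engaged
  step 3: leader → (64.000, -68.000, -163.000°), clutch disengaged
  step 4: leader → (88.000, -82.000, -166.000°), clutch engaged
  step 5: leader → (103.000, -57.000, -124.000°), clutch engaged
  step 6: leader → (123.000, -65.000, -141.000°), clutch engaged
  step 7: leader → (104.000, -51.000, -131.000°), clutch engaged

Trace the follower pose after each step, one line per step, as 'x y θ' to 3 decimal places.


26.000 20.000 36.000
26.000 20.000 36.000
-11.000 30.000 52.000
-11.000 30.000 52.000
25.500 -11.000 44.000
48.500 65.000 126.000
79.000 42.000 90.000
51.000 85.000 108.000

step 0: Δleader=(-12.000, -21.000, -26.000°), disengaged; cmd=(0,0,0) → follower holds at (26.000, 20.000, 36.000°)
step 1: Δleader=(24.000, -8.000, -12.000°), disengaged; cmd=(0,0,0) → follower holds at (26.000, 20.000, 36.000°)
step 2: Δleader=(-25.000, 3.000, 9.000°), engaged; cmd=(-37.000, 10.000, 16.000°) → follower=(-11.000, 30.000, 52.000°)
step 3: Δleader=(19.000, 2.000, -10.000°), disengaged; cmd=(0,0,0) → follower holds at (-11.000, 30.000, 52.000°)
step 4: Δleader=(24.000, -14.000, -3.000°), engaged; cmd=(36.500, -41.000, -8.000°) → follower=(25.500, -11.000, 44.000°)
step 5: Δleader=(15.000, 25.000, 42.000°), engaged; cmd=(23.000, 76.000, 82.000°) → follower=(48.500, 65.000, 126.000°)
step 6: Δleader=(20.000, -8.000, -17.000°), engaged; cmd=(30.500, -23.000, -36.000°) → follower=(79.000, 42.000, 90.000°)
step 7: Δleader=(-19.000, 14.000, 10.000°), engaged; cmd=(-28.000, 43.000, 18.000°) → follower=(51.000, 85.000, 108.000°)


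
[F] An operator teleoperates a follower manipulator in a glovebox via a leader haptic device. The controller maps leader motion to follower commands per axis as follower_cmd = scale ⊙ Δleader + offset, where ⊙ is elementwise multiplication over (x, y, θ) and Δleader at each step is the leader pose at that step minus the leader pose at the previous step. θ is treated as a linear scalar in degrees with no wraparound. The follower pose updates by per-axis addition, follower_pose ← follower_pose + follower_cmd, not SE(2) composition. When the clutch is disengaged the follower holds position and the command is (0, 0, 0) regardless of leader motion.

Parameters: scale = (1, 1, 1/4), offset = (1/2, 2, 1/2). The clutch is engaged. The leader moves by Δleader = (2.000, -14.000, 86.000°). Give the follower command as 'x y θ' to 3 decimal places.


2.500 -12.000 22.000

axis x: 1·2.000 + 1/2 = 2.500
axis y: 1·-14.000 + 2 = -12.000
axis θ: 1/4·86.000 + 1/2 = 22.000


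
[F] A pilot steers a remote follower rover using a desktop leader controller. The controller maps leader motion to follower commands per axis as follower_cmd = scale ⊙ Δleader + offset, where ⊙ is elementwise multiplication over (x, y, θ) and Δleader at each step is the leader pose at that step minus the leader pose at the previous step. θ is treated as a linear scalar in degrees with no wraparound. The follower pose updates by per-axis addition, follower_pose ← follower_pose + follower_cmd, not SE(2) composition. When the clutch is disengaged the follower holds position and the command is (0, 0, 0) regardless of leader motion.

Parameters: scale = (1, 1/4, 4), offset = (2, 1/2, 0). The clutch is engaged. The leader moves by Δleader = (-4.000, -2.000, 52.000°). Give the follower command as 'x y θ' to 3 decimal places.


axis x: 1·-4.000 + 2 = -2.000
axis y: 1/4·-2.000 + 1/2 = 0.000
axis θ: 4·52.000 + 0 = 208.000

-2.000 0.000 208.000


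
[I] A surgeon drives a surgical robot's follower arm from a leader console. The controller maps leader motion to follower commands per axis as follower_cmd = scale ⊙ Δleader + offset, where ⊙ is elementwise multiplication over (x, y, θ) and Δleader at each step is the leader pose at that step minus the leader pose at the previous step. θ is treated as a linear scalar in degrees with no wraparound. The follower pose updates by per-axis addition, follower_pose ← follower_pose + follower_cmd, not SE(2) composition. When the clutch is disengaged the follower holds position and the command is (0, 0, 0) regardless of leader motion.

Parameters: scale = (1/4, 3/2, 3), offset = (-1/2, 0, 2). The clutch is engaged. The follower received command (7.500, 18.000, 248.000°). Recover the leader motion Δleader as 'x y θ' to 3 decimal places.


32.000 12.000 82.000

axis x: (7.500 − -1/2) / (1/4) = 32.000
axis y: (18.000 − 0) / (3/2) = 12.000
axis θ: (248.000 − 2) / (3) = 82.000


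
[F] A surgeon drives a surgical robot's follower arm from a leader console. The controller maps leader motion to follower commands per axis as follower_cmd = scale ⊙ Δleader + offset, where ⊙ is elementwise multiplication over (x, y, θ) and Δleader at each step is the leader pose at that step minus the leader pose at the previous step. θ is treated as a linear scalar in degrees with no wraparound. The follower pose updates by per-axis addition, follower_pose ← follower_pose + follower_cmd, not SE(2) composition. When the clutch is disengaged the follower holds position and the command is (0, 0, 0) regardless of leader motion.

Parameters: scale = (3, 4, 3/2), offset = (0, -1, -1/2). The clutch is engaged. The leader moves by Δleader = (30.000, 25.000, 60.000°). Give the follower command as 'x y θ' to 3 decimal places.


axis x: 3·30.000 + 0 = 90.000
axis y: 4·25.000 + -1 = 99.000
axis θ: 3/2·60.000 + -1/2 = 89.500

90.000 99.000 89.500


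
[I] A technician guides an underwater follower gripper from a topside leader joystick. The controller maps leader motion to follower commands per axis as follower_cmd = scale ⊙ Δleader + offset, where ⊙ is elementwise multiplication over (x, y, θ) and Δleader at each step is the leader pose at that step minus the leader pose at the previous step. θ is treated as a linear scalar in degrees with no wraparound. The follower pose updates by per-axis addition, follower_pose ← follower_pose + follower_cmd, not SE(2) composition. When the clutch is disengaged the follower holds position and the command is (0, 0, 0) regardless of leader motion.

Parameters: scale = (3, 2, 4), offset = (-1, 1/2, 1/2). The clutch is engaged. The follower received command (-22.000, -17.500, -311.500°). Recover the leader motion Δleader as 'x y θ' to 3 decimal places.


-7.000 -9.000 -78.000

axis x: (-22.000 − -1) / (3) = -7.000
axis y: (-17.500 − 1/2) / (2) = -9.000
axis θ: (-311.500 − 1/2) / (4) = -78.000


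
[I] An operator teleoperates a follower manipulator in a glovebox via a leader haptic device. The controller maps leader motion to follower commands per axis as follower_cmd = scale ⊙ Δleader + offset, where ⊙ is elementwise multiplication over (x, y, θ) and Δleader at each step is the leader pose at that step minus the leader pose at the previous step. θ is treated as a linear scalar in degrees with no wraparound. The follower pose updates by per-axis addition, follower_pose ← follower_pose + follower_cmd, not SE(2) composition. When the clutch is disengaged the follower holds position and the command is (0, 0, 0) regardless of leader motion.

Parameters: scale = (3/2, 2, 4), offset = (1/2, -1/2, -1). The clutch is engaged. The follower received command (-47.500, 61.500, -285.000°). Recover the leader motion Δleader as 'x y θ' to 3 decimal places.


axis x: (-47.500 − 1/2) / (3/2) = -32.000
axis y: (61.500 − -1/2) / (2) = 31.000
axis θ: (-285.000 − -1) / (4) = -71.000

-32.000 31.000 -71.000


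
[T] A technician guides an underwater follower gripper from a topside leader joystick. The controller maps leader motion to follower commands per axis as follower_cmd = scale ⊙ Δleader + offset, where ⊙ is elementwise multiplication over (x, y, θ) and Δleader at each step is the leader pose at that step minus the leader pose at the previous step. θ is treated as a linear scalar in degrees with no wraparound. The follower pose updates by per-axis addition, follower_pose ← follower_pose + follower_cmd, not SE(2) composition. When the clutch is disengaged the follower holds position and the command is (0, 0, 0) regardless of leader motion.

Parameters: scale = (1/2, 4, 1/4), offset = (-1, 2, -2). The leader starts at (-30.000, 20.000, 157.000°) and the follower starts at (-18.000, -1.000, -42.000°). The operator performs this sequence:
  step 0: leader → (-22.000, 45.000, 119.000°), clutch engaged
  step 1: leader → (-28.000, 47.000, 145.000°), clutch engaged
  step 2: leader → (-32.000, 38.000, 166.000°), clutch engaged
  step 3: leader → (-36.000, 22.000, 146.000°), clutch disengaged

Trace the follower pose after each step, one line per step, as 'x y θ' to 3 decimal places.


step 0: Δleader=(8.000, 25.000, -38.000°), engaged; cmd=(3.000, 102.000, -11.500°) → follower=(-15.000, 101.000, -53.500°)
step 1: Δleader=(-6.000, 2.000, 26.000°), engaged; cmd=(-4.000, 10.000, 4.500°) → follower=(-19.000, 111.000, -49.000°)
step 2: Δleader=(-4.000, -9.000, 21.000°), engaged; cmd=(-3.000, -34.000, 3.250°) → follower=(-22.000, 77.000, -45.750°)
step 3: Δleader=(-4.000, -16.000, -20.000°), disengaged; cmd=(0,0,0) → follower holds at (-22.000, 77.000, -45.750°)

-15.000 101.000 -53.500
-19.000 111.000 -49.000
-22.000 77.000 -45.750
-22.000 77.000 -45.750


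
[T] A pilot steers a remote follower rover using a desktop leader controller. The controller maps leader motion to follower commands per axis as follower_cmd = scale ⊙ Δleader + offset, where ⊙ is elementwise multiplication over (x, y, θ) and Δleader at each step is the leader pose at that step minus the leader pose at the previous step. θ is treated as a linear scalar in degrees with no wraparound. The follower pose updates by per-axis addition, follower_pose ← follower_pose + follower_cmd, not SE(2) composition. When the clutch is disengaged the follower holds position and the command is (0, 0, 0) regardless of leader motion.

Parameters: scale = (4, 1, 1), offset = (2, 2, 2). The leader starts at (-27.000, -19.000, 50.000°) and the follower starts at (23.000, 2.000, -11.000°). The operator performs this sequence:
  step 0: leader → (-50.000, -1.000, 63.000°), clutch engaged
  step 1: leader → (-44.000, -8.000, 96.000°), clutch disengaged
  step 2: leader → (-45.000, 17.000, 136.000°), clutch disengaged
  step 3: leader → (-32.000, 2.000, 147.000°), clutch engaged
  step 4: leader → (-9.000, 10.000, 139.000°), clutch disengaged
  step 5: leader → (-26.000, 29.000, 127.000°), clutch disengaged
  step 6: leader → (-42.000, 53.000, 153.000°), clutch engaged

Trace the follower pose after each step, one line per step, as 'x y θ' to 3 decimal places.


step 0: Δleader=(-23.000, 18.000, 13.000°), engaged; cmd=(-90.000, 20.000, 15.000°) → follower=(-67.000, 22.000, 4.000°)
step 1: Δleader=(6.000, -7.000, 33.000°), disengaged; cmd=(0,0,0) → follower holds at (-67.000, 22.000, 4.000°)
step 2: Δleader=(-1.000, 25.000, 40.000°), disengaged; cmd=(0,0,0) → follower holds at (-67.000, 22.000, 4.000°)
step 3: Δleader=(13.000, -15.000, 11.000°), engaged; cmd=(54.000, -13.000, 13.000°) → follower=(-13.000, 9.000, 17.000°)
step 4: Δleader=(23.000, 8.000, -8.000°), disengaged; cmd=(0,0,0) → follower holds at (-13.000, 9.000, 17.000°)
step 5: Δleader=(-17.000, 19.000, -12.000°), disengaged; cmd=(0,0,0) → follower holds at (-13.000, 9.000, 17.000°)
step 6: Δleader=(-16.000, 24.000, 26.000°), engaged; cmd=(-62.000, 26.000, 28.000°) → follower=(-75.000, 35.000, 45.000°)

-67.000 22.000 4.000
-67.000 22.000 4.000
-67.000 22.000 4.000
-13.000 9.000 17.000
-13.000 9.000 17.000
-13.000 9.000 17.000
-75.000 35.000 45.000


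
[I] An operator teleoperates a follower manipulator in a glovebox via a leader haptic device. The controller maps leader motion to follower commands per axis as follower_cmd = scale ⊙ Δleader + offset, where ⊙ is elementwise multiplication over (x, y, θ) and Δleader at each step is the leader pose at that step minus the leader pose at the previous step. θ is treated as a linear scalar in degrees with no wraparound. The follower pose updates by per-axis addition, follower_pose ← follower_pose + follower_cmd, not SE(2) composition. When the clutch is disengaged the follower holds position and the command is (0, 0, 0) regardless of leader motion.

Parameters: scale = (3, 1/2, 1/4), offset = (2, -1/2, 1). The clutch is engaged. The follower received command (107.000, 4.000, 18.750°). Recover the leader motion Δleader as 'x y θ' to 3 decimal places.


axis x: (107.000 − 2) / (3) = 35.000
axis y: (4.000 − -1/2) / (1/2) = 9.000
axis θ: (18.750 − 1) / (1/4) = 71.000

35.000 9.000 71.000


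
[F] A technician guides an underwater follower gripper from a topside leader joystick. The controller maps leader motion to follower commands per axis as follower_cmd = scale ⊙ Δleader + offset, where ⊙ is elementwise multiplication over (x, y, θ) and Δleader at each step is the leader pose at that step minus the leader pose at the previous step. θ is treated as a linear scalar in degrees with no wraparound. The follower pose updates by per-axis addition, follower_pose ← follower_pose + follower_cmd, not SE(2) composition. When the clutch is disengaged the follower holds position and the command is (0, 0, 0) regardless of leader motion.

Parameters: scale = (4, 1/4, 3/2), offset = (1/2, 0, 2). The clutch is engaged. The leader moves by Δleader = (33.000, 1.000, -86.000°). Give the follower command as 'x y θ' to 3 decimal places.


axis x: 4·33.000 + 1/2 = 132.500
axis y: 1/4·1.000 + 0 = 0.250
axis θ: 3/2·-86.000 + 2 = -127.000

132.500 0.250 -127.000


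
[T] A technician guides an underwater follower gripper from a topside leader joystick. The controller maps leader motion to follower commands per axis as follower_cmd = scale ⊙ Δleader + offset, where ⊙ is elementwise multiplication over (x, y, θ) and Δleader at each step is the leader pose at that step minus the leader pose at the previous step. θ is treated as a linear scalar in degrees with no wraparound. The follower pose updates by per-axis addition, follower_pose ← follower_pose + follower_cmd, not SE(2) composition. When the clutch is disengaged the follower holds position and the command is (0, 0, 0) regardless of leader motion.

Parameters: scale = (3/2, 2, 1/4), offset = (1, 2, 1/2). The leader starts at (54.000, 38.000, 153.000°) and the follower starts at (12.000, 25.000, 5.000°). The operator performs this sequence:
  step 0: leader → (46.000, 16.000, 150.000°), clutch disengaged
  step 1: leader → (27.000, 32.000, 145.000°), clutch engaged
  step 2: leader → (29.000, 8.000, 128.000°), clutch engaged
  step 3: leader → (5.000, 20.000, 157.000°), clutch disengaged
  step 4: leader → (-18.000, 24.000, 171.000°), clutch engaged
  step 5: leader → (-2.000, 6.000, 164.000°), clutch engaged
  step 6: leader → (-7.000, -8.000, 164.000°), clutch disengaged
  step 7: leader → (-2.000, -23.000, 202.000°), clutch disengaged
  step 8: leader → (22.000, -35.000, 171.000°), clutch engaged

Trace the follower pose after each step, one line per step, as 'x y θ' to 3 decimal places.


12.000 25.000 5.000
-15.500 59.000 4.250
-11.500 13.000 0.500
-11.500 13.000 0.500
-45.000 23.000 4.500
-20.000 -11.000 3.250
-20.000 -11.000 3.250
-20.000 -11.000 3.250
17.000 -33.000 -4.000

step 0: Δleader=(-8.000, -22.000, -3.000°), disengaged; cmd=(0,0,0) → follower holds at (12.000, 25.000, 5.000°)
step 1: Δleader=(-19.000, 16.000, -5.000°), engaged; cmd=(-27.500, 34.000, -0.750°) → follower=(-15.500, 59.000, 4.250°)
step 2: Δleader=(2.000, -24.000, -17.000°), engaged; cmd=(4.000, -46.000, -3.750°) → follower=(-11.500, 13.000, 0.500°)
step 3: Δleader=(-24.000, 12.000, 29.000°), disengaged; cmd=(0,0,0) → follower holds at (-11.500, 13.000, 0.500°)
step 4: Δleader=(-23.000, 4.000, 14.000°), engaged; cmd=(-33.500, 10.000, 4.000°) → follower=(-45.000, 23.000, 4.500°)
step 5: Δleader=(16.000, -18.000, -7.000°), engaged; cmd=(25.000, -34.000, -1.250°) → follower=(-20.000, -11.000, 3.250°)
step 6: Δleader=(-5.000, -14.000, 0.000°), disengaged; cmd=(0,0,0) → follower holds at (-20.000, -11.000, 3.250°)
step 7: Δleader=(5.000, -15.000, 38.000°), disengaged; cmd=(0,0,0) → follower holds at (-20.000, -11.000, 3.250°)
step 8: Δleader=(24.000, -12.000, -31.000°), engaged; cmd=(37.000, -22.000, -7.250°) → follower=(17.000, -33.000, -4.000°)
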